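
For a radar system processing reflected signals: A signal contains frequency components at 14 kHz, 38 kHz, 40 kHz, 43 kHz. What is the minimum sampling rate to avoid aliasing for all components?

The highest frequency component is f_max = 43 kHz.
Nyquist rate = 2 * f_max = 2 * 43 kHz = 86 kHz.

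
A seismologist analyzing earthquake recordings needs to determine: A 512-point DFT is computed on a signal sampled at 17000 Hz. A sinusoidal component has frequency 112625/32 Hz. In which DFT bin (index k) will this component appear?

DFT frequency resolution = f_s/N = 17000/512 = 2125/64 Hz
Bin index k = f_signal / resolution = 112625/32 / 2125/64 = 106
The signal frequency 112625/32 Hz falls in DFT bin k = 106.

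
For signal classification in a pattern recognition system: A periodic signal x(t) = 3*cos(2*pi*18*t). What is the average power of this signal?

Average power of A*cos(wt) is A^2/2.
P = 3^2 / 2 = 9/2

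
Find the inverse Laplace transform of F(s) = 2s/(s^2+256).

Standard pair: s/(s^2+w^2) <-> cos(wt)*u(t)
With k=2, w=16: f(t) = 2*cos(16t)*u(t)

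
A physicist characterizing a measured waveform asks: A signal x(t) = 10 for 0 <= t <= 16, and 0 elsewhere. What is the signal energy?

Energy = integral of |x(t)|^2 dt over the signal duration
= 10^2 * 16 = 100 * 16 = 1600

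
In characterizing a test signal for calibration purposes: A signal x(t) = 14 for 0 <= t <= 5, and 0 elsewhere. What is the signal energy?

Energy = integral of |x(t)|^2 dt over the signal duration
= 14^2 * 5 = 196 * 5 = 980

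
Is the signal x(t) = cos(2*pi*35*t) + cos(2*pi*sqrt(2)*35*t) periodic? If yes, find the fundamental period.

f1 = 35 Hz, f2 = 35*sqrt(2) Hz
Ratio f2/f1 = sqrt(2), which is irrational.
Since the frequency ratio is irrational, no common period exists.
The signal is not periodic.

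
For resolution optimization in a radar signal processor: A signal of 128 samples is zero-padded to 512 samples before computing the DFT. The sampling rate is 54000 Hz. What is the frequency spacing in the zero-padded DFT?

Original DFT: N = 128, resolution = f_s/N = 54000/128 = 3375/8 Hz
Zero-padded DFT: N = 512, resolution = f_s/N = 54000/512 = 3375/32 Hz
Zero-padding interpolates the spectrum (finer frequency grid)
but does NOT improve the true spectral resolution (ability to resolve close frequencies).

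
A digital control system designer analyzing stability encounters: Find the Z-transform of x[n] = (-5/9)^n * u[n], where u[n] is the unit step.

The Z-transform of a^n * u[n] is z/(z-a) for |z| > |a|.
Here a = -5/9, so X(z) = z/(z - (-5/9)) = 9z/(9z + 5)
ROC: |z| > 5/9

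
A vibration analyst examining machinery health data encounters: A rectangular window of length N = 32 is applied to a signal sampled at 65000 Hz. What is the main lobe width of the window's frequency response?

For a rectangular window of length N,
the main lobe width in frequency is 2*f_s/N.
= 2*65000/32 = 8125/2 Hz
This determines the minimum frequency separation for resolving two sinusoids.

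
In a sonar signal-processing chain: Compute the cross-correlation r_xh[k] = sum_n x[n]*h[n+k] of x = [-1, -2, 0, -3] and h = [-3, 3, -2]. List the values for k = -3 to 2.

Both sequences indexed from 0 and zero outside their support.
Lags with overlap: k = -3 to 2.
  r_xh[-3] = x[3]*h[0] = 9
  r_xh[-2] = x[2]*h[0] + x[3]*h[1] = -9
  r_xh[-1] = x[1]*h[0] + x[2]*h[1] + x[3]*h[2] = 12
  r_xh[0] = x[0]*h[0] + x[1]*h[1] + x[2]*h[2] = -3
  r_xh[1] = x[0]*h[1] + x[1]*h[2] = 1
  r_xh[2] = x[0]*h[2] = 2
r_xh = [9, -9, 12, -3, 1, 2] (for k = -3, ..., 2)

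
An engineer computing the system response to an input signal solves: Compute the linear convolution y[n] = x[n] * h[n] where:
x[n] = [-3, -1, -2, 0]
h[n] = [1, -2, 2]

y[n] = sum_k x[k]*h[n-k]. Output length = len(x) + len(h) - 1 = 4 + 3 - 1 = 6.
y[0] = -3*1 = -3
y[1] = -1*1 + -3*-2 = 5
y[2] = -2*1 + -1*-2 + -3*2 = -6
y[3] = 0*1 + -2*-2 + -1*2 = 2
y[4] = 0*-2 + -2*2 = -4
y[5] = 0*2 = 0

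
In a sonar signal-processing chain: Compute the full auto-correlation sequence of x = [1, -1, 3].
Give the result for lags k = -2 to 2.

r_xx[k] = sum_m x[m]*x[m+k], indexed from 0, for k = -2 to 2:
  r_xx[-2] = x[2]*x[0] = 3
  r_xx[-1] = x[1]*x[0] + x[2]*x[1] = -4
  r_xx[0] = x[0]*x[0] + x[1]*x[1] + x[2]*x[2] = 11
  r_xx[1] = x[0]*x[1] + x[1]*x[2] = -4
  r_xx[2] = x[0]*x[2] = 3
r_xx = [3, -4, 11, -4, 3]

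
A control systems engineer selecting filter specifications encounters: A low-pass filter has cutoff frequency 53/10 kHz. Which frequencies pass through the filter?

A low-pass filter passes all frequencies below the cutoff frequency 53/10 kHz and attenuates higher frequencies.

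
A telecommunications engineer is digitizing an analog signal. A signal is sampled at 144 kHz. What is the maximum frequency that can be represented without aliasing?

The maximum frequency that can be represented without aliasing
is the Nyquist frequency: f_max = f_s / 2 = 144 kHz / 2 = 72 kHz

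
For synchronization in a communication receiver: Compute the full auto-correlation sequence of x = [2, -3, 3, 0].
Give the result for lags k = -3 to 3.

r_xx[k] = sum_m x[m]*x[m+k], indexed from 0, for k = -3 to 3:
  r_xx[-3] = x[3]*x[0] = 0
  r_xx[-2] = x[2]*x[0] + x[3]*x[1] = 6
  r_xx[-1] = x[1]*x[0] + x[2]*x[1] + x[3]*x[2] = -15
  r_xx[0] = x[0]*x[0] + x[1]*x[1] + x[2]*x[2] + x[3]*x[3] = 22
  r_xx[1] = x[0]*x[1] + x[1]*x[2] + x[2]*x[3] = -15
  r_xx[2] = x[0]*x[2] + x[1]*x[3] = 6
  r_xx[3] = x[0]*x[3] = 0
r_xx = [0, 6, -15, 22, -15, 6, 0]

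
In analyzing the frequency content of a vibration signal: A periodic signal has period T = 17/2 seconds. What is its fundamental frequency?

The fundamental frequency is the reciprocal of the period.
f = 1/T = 1/(17/2) = 2/17 Hz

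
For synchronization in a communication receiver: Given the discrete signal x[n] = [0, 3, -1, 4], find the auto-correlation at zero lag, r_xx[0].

The auto-correlation at zero lag r_xx[0] equals the signal energy.
r_xx[0] = sum of x[n]^2 = 0^2 + 3^2 + (-1)^2 + 4^2
= 0 + 9 + 1 + 16 = 26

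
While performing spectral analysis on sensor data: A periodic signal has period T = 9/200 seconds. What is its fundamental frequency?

The fundamental frequency is the reciprocal of the period.
f = 1/T = 1/(9/200) = 200/9 Hz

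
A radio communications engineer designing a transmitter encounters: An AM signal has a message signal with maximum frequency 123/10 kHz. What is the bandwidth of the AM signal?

In AM (double-sideband), the bandwidth is twice the message frequency.
BW = 2 * f_m = 2 * 123/10 kHz = 123/5 kHz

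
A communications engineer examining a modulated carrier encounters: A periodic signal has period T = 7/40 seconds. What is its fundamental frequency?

The fundamental frequency is the reciprocal of the period.
f = 1/T = 1/(7/40) = 40/7 Hz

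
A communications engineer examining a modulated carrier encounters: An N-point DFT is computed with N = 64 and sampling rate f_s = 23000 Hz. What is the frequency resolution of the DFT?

DFT frequency resolution = f_s / N
= 23000 / 64 = 2875/8 Hz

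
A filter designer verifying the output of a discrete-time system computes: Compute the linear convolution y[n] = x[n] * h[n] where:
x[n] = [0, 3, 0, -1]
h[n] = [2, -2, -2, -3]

y[n] = sum_k x[k]*h[n-k]. Output length = len(x) + len(h) - 1 = 4 + 4 - 1 = 7.
y[0] = 0*2 = 0
y[1] = 3*2 + 0*-2 = 6
y[2] = 0*2 + 3*-2 + 0*-2 = -6
y[3] = -1*2 + 0*-2 + 3*-2 + 0*-3 = -8
y[4] = -1*-2 + 0*-2 + 3*-3 = -7
y[5] = -1*-2 + 0*-3 = 2
y[6] = -1*-3 = 3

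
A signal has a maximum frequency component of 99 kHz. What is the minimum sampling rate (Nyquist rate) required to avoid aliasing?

By the Nyquist-Shannon sampling theorem,
the minimum sampling rate (Nyquist rate) must be at least 2 * f_max.
Nyquist rate = 2 * 99 kHz = 198 kHz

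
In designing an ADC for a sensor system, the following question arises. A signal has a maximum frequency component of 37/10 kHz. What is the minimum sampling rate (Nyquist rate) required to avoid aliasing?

By the Nyquist-Shannon sampling theorem,
the minimum sampling rate (Nyquist rate) must be at least 2 * f_max.
Nyquist rate = 2 * 37/10 kHz = 37/5 kHz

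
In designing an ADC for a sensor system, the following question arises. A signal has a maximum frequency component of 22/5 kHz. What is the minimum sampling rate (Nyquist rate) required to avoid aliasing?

By the Nyquist-Shannon sampling theorem,
the minimum sampling rate (Nyquist rate) must be at least 2 * f_max.
Nyquist rate = 2 * 22/5 kHz = 44/5 kHz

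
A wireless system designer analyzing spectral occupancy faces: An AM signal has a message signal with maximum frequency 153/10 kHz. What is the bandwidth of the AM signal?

In AM (double-sideband), the bandwidth is twice the message frequency.
BW = 2 * f_m = 2 * 153/10 kHz = 153/5 kHz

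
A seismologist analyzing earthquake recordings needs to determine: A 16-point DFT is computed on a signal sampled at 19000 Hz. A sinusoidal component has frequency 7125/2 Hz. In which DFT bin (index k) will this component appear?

DFT frequency resolution = f_s/N = 19000/16 = 2375/2 Hz
Bin index k = f_signal / resolution = 7125/2 / 2375/2 = 3
The signal frequency 7125/2 Hz falls in DFT bin k = 3.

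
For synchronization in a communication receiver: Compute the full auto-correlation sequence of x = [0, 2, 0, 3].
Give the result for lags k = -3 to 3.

r_xx[k] = sum_m x[m]*x[m+k], indexed from 0, for k = -3 to 3:
  r_xx[-3] = x[3]*x[0] = 0
  r_xx[-2] = x[2]*x[0] + x[3]*x[1] = 6
  r_xx[-1] = x[1]*x[0] + x[2]*x[1] + x[3]*x[2] = 0
  r_xx[0] = x[0]*x[0] + x[1]*x[1] + x[2]*x[2] + x[3]*x[3] = 13
  r_xx[1] = x[0]*x[1] + x[1]*x[2] + x[2]*x[3] = 0
  r_xx[2] = x[0]*x[2] + x[1]*x[3] = 6
  r_xx[3] = x[0]*x[3] = 0
r_xx = [0, 6, 0, 13, 0, 6, 0]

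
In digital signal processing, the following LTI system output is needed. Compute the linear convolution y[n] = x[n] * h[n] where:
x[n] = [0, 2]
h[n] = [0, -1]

y[n] = sum_k x[k]*h[n-k]. Output length = len(x) + len(h) - 1 = 2 + 2 - 1 = 3.
y[0] = 0*0 = 0
y[1] = 2*0 + 0*-1 = 0
y[2] = 2*-1 = -2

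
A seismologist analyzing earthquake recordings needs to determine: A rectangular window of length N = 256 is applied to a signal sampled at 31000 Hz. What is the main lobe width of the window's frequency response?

For a rectangular window of length N,
the main lobe width in frequency is 2*f_s/N.
= 2*31000/256 = 3875/16 Hz
This determines the minimum frequency separation for resolving two sinusoids.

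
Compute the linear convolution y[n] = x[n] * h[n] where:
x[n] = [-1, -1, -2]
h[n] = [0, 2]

y[n] = sum_k x[k]*h[n-k]. Output length = len(x) + len(h) - 1 = 3 + 2 - 1 = 4.
y[0] = -1*0 = 0
y[1] = -1*0 + -1*2 = -2
y[2] = -2*0 + -1*2 = -2
y[3] = -2*2 = -4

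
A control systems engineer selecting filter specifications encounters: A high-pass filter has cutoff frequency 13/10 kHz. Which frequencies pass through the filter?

A high-pass filter passes all frequencies above the cutoff frequency 13/10 kHz and attenuates lower frequencies.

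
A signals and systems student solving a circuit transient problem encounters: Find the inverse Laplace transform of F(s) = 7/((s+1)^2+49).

Standard pair: w/((s+a)^2+w^2) <-> e^(-at)*sin(wt)*u(t)
With a=1, w=7: f(t) = e^(-t)*sin(7t)*u(t)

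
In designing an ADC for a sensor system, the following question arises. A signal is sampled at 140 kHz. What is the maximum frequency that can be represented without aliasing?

The maximum frequency that can be represented without aliasing
is the Nyquist frequency: f_max = f_s / 2 = 140 kHz / 2 = 70 kHz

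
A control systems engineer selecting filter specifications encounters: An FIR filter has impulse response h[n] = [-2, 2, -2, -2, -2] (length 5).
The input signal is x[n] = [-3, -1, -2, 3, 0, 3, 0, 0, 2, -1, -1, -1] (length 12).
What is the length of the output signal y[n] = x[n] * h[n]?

For linear convolution, the output length is:
len(y) = len(x) + len(h) - 1 = 12 + 5 - 1 = 16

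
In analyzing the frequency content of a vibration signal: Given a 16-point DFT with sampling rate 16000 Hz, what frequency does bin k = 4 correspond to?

The frequency of DFT bin k is: f_k = k * f_s / N
f_4 = 4 * 16000 / 16 = 4000 Hz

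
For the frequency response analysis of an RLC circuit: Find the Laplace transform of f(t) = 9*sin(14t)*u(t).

Standard pair: sin(wt)*u(t) <-> w/(s^2+w^2)
With w = 14: L{9*sin(14t)*u(t)} = 126/(s^2+196)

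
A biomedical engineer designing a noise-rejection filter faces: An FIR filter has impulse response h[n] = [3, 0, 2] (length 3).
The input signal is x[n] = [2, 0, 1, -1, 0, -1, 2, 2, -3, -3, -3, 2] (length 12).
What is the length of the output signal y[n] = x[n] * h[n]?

For linear convolution, the output length is:
len(y) = len(x) + len(h) - 1 = 12 + 3 - 1 = 14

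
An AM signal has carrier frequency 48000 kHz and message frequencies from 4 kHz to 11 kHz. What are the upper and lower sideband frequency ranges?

Upper sideband (USB) = fc + [fm_low, fm_high] = 48000 + [4, 11] = [48004, 48011] kHz
Lower sideband (LSB) = fc - [fm_high, fm_low] = 48000 - [11, 4] = [47989, 47996] kHz
Total occupied spectrum: 47989 kHz to 48011 kHz (plus carrier at 48000 kHz)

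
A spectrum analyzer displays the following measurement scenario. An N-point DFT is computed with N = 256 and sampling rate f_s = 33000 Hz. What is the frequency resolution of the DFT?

DFT frequency resolution = f_s / N
= 33000 / 256 = 4125/32 Hz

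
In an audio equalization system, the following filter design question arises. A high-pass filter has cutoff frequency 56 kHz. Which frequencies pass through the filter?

A high-pass filter passes all frequencies above the cutoff frequency 56 kHz and attenuates lower frequencies.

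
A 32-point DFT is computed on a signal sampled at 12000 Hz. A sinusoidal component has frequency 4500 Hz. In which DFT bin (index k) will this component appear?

DFT frequency resolution = f_s/N = 12000/32 = 375 Hz
Bin index k = f_signal / resolution = 4500 / 375 = 12
The signal frequency 4500 Hz falls in DFT bin k = 12.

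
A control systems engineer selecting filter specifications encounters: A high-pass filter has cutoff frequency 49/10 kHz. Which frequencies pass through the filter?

A high-pass filter passes all frequencies above the cutoff frequency 49/10 kHz and attenuates lower frequencies.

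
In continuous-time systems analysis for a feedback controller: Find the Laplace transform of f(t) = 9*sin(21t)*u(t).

Standard pair: sin(wt)*u(t) <-> w/(s^2+w^2)
With w = 21: L{9*sin(21t)*u(t)} = 189/(s^2+441)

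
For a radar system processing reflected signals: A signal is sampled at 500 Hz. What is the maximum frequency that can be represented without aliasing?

The maximum frequency that can be represented without aliasing
is the Nyquist frequency: f_max = f_s / 2 = 500 Hz / 2 = 250 Hz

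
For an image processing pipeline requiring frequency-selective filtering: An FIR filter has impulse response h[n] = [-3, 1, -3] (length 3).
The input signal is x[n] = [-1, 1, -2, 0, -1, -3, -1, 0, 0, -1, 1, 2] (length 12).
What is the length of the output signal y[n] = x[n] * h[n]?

For linear convolution, the output length is:
len(y) = len(x) + len(h) - 1 = 12 + 3 - 1 = 14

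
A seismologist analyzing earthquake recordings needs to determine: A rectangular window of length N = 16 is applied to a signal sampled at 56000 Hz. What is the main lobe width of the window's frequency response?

For a rectangular window of length N,
the main lobe width in frequency is 2*f_s/N.
= 2*56000/16 = 7000 Hz
This determines the minimum frequency separation for resolving two sinusoids.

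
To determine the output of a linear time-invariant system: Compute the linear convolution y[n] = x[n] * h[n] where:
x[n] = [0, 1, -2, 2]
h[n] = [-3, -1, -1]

y[n] = sum_k x[k]*h[n-k]. Output length = len(x) + len(h) - 1 = 4 + 3 - 1 = 6.
y[0] = 0*-3 = 0
y[1] = 1*-3 + 0*-1 = -3
y[2] = -2*-3 + 1*-1 + 0*-1 = 5
y[3] = 2*-3 + -2*-1 + 1*-1 = -5
y[4] = 2*-1 + -2*-1 = 0
y[5] = 2*-1 = -2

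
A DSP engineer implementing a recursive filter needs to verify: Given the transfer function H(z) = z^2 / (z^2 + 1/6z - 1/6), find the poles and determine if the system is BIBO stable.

Poles are roots of the denominator: z^2 + 1/6z - 1/6 = 0.
Quadratic formula: z = [-(1/6) +/- sqrt((1/6)^2 - 4*(-1/6))] / 2
Discriminant = 1/36 + 2/3 = 25/36; sqrt = 5/6.
z = (-1/6 +/- 5/6) / 2 => z = 1/3 or z = -1/2.
|p1| = 1/3, |p2| = 1/2.
For BIBO stability, all poles must lie inside the unit circle (|p| < 1).
System is STABLE since both |p| < 1.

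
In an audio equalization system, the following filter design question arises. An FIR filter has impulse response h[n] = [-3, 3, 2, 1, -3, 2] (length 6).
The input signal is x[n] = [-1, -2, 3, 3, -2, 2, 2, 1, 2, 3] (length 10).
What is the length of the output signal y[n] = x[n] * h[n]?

For linear convolution, the output length is:
len(y) = len(x) + len(h) - 1 = 10 + 6 - 1 = 15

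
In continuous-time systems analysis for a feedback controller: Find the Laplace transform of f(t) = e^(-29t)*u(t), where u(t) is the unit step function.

Standard Laplace transform pair:
e^(-at)*u(t) <-> 1/(s+a)
With a = 29: L{e^(-29t)*u(t)} = 1/(s+29), ROC: Re(s) > -29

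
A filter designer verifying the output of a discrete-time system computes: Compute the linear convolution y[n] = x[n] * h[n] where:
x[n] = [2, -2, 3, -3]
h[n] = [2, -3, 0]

y[n] = sum_k x[k]*h[n-k]. Output length = len(x) + len(h) - 1 = 4 + 3 - 1 = 6.
y[0] = 2*2 = 4
y[1] = -2*2 + 2*-3 = -10
y[2] = 3*2 + -2*-3 + 2*0 = 12
y[3] = -3*2 + 3*-3 + -2*0 = -15
y[4] = -3*-3 + 3*0 = 9
y[5] = -3*0 = 0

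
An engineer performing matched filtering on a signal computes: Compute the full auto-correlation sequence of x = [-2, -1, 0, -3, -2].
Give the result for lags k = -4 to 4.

r_xx[k] = sum_m x[m]*x[m+k], indexed from 0, for k = -4 to 4:
  r_xx[-4] = x[4]*x[0] = 4
  r_xx[-3] = x[3]*x[0] + x[4]*x[1] = 8
  r_xx[-2] = x[2]*x[0] + x[3]*x[1] + x[4]*x[2] = 3
  r_xx[-1] = x[1]*x[0] + x[2]*x[1] + x[3]*x[2] + x[4]*x[3] = 8
  r_xx[0] = x[0]*x[0] + x[1]*x[1] + x[2]*x[2] + x[3]*x[3] + x[4]*x[4] = 18
  r_xx[1] = x[0]*x[1] + x[1]*x[2] + x[2]*x[3] + x[3]*x[4] = 8
  r_xx[2] = x[0]*x[2] + x[1]*x[3] + x[2]*x[4] = 3
  r_xx[3] = x[0]*x[3] + x[1]*x[4] = 8
  r_xx[4] = x[0]*x[4] = 4
r_xx = [4, 8, 3, 8, 18, 8, 3, 8, 4]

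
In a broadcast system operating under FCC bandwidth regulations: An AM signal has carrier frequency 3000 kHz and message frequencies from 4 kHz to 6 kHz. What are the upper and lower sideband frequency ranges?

Upper sideband (USB) = fc + [fm_low, fm_high] = 3000 + [4, 6] = [3004, 3006] kHz
Lower sideband (LSB) = fc - [fm_high, fm_low] = 3000 - [6, 4] = [2994, 2996] kHz
Total occupied spectrum: 2994 kHz to 3006 kHz (plus carrier at 3000 kHz)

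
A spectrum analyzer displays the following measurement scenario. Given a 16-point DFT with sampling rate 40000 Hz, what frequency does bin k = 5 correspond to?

The frequency of DFT bin k is: f_k = k * f_s / N
f_5 = 5 * 40000 / 16 = 12500 Hz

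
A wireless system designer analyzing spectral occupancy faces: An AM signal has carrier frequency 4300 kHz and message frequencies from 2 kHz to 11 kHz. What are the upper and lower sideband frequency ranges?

Upper sideband (USB) = fc + [fm_low, fm_high] = 4300 + [2, 11] = [4302, 4311] kHz
Lower sideband (LSB) = fc - [fm_high, fm_low] = 4300 - [11, 2] = [4289, 4298] kHz
Total occupied spectrum: 4289 kHz to 4311 kHz (plus carrier at 4300 kHz)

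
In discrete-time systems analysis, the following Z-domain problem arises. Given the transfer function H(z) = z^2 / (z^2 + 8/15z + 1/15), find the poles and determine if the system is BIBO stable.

Poles are roots of the denominator: z^2 + 8/15z + 1/15 = 0.
Quadratic formula: z = [-(8/15) +/- sqrt((8/15)^2 - 4*(1/15))] / 2
Discriminant = 64/225 - 4/15 = 4/225; sqrt = 2/15.
z = (-8/15 +/- 2/15) / 2 => z = -1/5 or z = -1/3.
|p1| = 1/5, |p2| = 1/3.
For BIBO stability, all poles must lie inside the unit circle (|p| < 1).
System is STABLE since both |p| < 1.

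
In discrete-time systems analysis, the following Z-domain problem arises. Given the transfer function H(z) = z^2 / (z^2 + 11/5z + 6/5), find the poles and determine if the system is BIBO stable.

Poles are roots of the denominator: z^2 + 11/5z + 6/5 = 0.
Quadratic formula: z = [-(11/5) +/- sqrt((11/5)^2 - 4*(6/5))] / 2
Discriminant = 121/25 - 24/5 = 1/25; sqrt = 1/5.
z = (-11/5 +/- 1/5) / 2 => z = -1 or z = -6/5.
|p1| = 1, |p2| = 6/5.
For BIBO stability, all poles must lie inside the unit circle (|p| < 1).
System is UNSTABLE since at least one |p| >= 1.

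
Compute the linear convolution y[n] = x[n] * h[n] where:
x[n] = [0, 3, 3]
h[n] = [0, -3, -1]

y[n] = sum_k x[k]*h[n-k]. Output length = len(x) + len(h) - 1 = 3 + 3 - 1 = 5.
y[0] = 0*0 = 0
y[1] = 3*0 + 0*-3 = 0
y[2] = 3*0 + 3*-3 + 0*-1 = -9
y[3] = 3*-3 + 3*-1 = -12
y[4] = 3*-1 = -3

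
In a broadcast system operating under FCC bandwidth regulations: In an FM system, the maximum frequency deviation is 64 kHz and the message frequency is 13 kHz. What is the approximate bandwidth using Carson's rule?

Carson's rule: BW = 2*(delta_f + f_m)
= 2*(64 + 13) kHz = 154 kHz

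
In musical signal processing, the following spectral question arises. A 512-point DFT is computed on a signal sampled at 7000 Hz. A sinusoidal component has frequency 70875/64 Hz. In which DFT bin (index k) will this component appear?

DFT frequency resolution = f_s/N = 7000/512 = 875/64 Hz
Bin index k = f_signal / resolution = 70875/64 / 875/64 = 81
The signal frequency 70875/64 Hz falls in DFT bin k = 81.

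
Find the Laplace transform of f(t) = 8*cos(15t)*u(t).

Standard pair: cos(wt)*u(t) <-> s/(s^2+w^2)
With w = 15: L{8*cos(15t)*u(t)} = 8s/(s^2+225)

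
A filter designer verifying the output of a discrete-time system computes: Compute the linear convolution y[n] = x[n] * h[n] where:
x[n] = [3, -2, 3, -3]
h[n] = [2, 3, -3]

y[n] = sum_k x[k]*h[n-k]. Output length = len(x) + len(h) - 1 = 4 + 3 - 1 = 6.
y[0] = 3*2 = 6
y[1] = -2*2 + 3*3 = 5
y[2] = 3*2 + -2*3 + 3*-3 = -9
y[3] = -3*2 + 3*3 + -2*-3 = 9
y[4] = -3*3 + 3*-3 = -18
y[5] = -3*-3 = 9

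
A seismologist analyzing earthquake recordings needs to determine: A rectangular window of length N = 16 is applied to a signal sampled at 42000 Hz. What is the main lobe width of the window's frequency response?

For a rectangular window of length N,
the main lobe width in frequency is 2*f_s/N.
= 2*42000/16 = 5250 Hz
This determines the minimum frequency separation for resolving two sinusoids.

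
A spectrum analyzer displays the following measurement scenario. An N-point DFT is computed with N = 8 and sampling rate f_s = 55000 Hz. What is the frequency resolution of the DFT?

DFT frequency resolution = f_s / N
= 55000 / 8 = 6875 Hz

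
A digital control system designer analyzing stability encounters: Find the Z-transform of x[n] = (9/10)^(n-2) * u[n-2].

Time-shifting property: if X(z) = Z{x[n]}, then Z{x[n-d]} = z^(-d) * X(z)
X(z) = z/(z - 9/10) for x[n] = (9/10)^n * u[n]
Z{x[n-2]} = z^(-2) * z/(z - 9/10) = z^(-1)/(z - 9/10)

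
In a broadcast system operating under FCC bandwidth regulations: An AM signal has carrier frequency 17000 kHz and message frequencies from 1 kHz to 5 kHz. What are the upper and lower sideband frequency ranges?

Upper sideband (USB) = fc + [fm_low, fm_high] = 17000 + [1, 5] = [17001, 17005] kHz
Lower sideband (LSB) = fc - [fm_high, fm_low] = 17000 - [5, 1] = [16995, 16999] kHz
Total occupied spectrum: 16995 kHz to 17005 kHz (plus carrier at 17000 kHz)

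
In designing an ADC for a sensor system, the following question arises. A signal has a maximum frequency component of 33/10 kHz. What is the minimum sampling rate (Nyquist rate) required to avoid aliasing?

By the Nyquist-Shannon sampling theorem,
the minimum sampling rate (Nyquist rate) must be at least 2 * f_max.
Nyquist rate = 2 * 33/10 kHz = 33/5 kHz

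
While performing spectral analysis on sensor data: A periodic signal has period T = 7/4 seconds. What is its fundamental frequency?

The fundamental frequency is the reciprocal of the period.
f = 1/T = 1/(7/4) = 4/7 Hz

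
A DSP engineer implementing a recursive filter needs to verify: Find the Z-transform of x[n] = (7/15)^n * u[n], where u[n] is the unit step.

The Z-transform of a^n * u[n] is z/(z-a) for |z| > |a|.
Here a = 7/15, so X(z) = z/(z - (7/15)) = 15z/(15z - 7)
ROC: |z| > 7/15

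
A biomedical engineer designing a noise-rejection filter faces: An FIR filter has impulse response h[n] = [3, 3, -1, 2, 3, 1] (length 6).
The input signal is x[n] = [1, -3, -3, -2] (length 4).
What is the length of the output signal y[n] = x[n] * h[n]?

For linear convolution, the output length is:
len(y) = len(x) + len(h) - 1 = 4 + 6 - 1 = 9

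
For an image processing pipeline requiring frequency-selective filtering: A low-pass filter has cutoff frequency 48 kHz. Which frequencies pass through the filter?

A low-pass filter passes all frequencies below the cutoff frequency 48 kHz and attenuates higher frequencies.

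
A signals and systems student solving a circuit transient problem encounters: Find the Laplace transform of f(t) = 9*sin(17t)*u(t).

Standard pair: sin(wt)*u(t) <-> w/(s^2+w^2)
With w = 17: L{9*sin(17t)*u(t)} = 153/(s^2+289)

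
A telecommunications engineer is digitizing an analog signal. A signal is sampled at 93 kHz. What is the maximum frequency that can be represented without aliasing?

The maximum frequency that can be represented without aliasing
is the Nyquist frequency: f_max = f_s / 2 = 93 kHz / 2 = 93/2 kHz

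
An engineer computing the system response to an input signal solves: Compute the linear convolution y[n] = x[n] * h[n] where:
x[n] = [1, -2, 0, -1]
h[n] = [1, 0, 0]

y[n] = sum_k x[k]*h[n-k]. Output length = len(x) + len(h) - 1 = 4 + 3 - 1 = 6.
y[0] = 1*1 = 1
y[1] = -2*1 + 1*0 = -2
y[2] = 0*1 + -2*0 + 1*0 = 0
y[3] = -1*1 + 0*0 + -2*0 = -1
y[4] = -1*0 + 0*0 = 0
y[5] = -1*0 = 0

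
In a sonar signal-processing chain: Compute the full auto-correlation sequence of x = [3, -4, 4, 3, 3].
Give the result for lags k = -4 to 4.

r_xx[k] = sum_m x[m]*x[m+k], indexed from 0, for k = -4 to 4:
  r_xx[-4] = x[4]*x[0] = 9
  r_xx[-3] = x[3]*x[0] + x[4]*x[1] = -3
  r_xx[-2] = x[2]*x[0] + x[3]*x[1] + x[4]*x[2] = 12
  r_xx[-1] = x[1]*x[0] + x[2]*x[1] + x[3]*x[2] + x[4]*x[3] = -7
  r_xx[0] = x[0]*x[0] + x[1]*x[1] + x[2]*x[2] + x[3]*x[3] + x[4]*x[4] = 59
  r_xx[1] = x[0]*x[1] + x[1]*x[2] + x[2]*x[3] + x[3]*x[4] = -7
  r_xx[2] = x[0]*x[2] + x[1]*x[3] + x[2]*x[4] = 12
  r_xx[3] = x[0]*x[3] + x[1]*x[4] = -3
  r_xx[4] = x[0]*x[4] = 9
r_xx = [9, -3, 12, -7, 59, -7, 12, -3, 9]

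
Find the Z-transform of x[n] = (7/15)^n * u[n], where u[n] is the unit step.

The Z-transform of a^n * u[n] is z/(z-a) for |z| > |a|.
Here a = 7/15, so X(z) = z/(z - (7/15)) = 15z/(15z - 7)
ROC: |z| > 7/15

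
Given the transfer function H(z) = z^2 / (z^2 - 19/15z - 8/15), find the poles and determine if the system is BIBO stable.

Poles are roots of the denominator: z^2 - 19/15z - 8/15 = 0.
Quadratic formula: z = [-(-19/15) +/- sqrt((-19/15)^2 - 4*(-8/15))] / 2
Discriminant = 361/225 + 32/15 = 841/225; sqrt = 29/15.
z = (19/15 +/- 29/15) / 2 => z = 8/5 or z = -1/3.
|p1| = 8/5, |p2| = 1/3.
For BIBO stability, all poles must lie inside the unit circle (|p| < 1).
System is UNSTABLE since at least one |p| >= 1.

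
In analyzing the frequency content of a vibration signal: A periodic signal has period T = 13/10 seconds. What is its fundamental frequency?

The fundamental frequency is the reciprocal of the period.
f = 1/T = 1/(13/10) = 10/13 Hz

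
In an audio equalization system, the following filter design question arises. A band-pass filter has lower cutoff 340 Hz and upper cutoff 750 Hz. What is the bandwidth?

Bandwidth = f_high - f_low
= 750 Hz - 340 Hz = 410 Hz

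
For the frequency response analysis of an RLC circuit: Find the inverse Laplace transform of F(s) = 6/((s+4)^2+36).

Standard pair: w/((s+a)^2+w^2) <-> e^(-at)*sin(wt)*u(t)
With a=4, w=6: f(t) = e^(-4t)*sin(6t)*u(t)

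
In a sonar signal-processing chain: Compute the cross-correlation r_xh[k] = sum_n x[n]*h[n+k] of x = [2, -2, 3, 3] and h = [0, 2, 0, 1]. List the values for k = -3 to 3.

Both sequences indexed from 0 and zero outside their support.
Lags with overlap: k = -3 to 3.
  r_xh[-3] = x[3]*h[0] = 0
  r_xh[-2] = x[2]*h[0] + x[3]*h[1] = 6
  r_xh[-1] = x[1]*h[0] + x[2]*h[1] + x[3]*h[2] = 6
  r_xh[0] = x[0]*h[0] + x[1]*h[1] + x[2]*h[2] + x[3]*h[3] = -1
  r_xh[1] = x[0]*h[1] + x[1]*h[2] + x[2]*h[3] = 7
  r_xh[2] = x[0]*h[2] + x[1]*h[3] = -2
  r_xh[3] = x[0]*h[3] = 2
r_xh = [0, 6, 6, -1, 7, -2, 2] (for k = -3, ..., 3)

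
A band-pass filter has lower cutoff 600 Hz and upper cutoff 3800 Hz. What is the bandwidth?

Bandwidth = f_high - f_low
= 3800 Hz - 600 Hz = 3200 Hz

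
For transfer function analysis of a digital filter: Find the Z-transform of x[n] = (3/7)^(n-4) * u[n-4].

Time-shifting property: if X(z) = Z{x[n]}, then Z{x[n-d]} = z^(-d) * X(z)
X(z) = z/(z - 3/7) for x[n] = (3/7)^n * u[n]
Z{x[n-4]} = z^(-4) * z/(z - 3/7) = z^(-3)/(z - 3/7)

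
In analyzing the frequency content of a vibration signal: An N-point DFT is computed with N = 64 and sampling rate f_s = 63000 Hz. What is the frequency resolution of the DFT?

DFT frequency resolution = f_s / N
= 63000 / 64 = 7875/8 Hz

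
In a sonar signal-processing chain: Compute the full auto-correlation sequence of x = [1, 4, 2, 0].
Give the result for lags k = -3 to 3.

r_xx[k] = sum_m x[m]*x[m+k], indexed from 0, for k = -3 to 3:
  r_xx[-3] = x[3]*x[0] = 0
  r_xx[-2] = x[2]*x[0] + x[3]*x[1] = 2
  r_xx[-1] = x[1]*x[0] + x[2]*x[1] + x[3]*x[2] = 12
  r_xx[0] = x[0]*x[0] + x[1]*x[1] + x[2]*x[2] + x[3]*x[3] = 21
  r_xx[1] = x[0]*x[1] + x[1]*x[2] + x[2]*x[3] = 12
  r_xx[2] = x[0]*x[2] + x[1]*x[3] = 2
  r_xx[3] = x[0]*x[3] = 0
r_xx = [0, 2, 12, 21, 12, 2, 0]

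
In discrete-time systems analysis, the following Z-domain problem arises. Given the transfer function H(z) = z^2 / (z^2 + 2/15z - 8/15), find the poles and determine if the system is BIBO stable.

Poles are roots of the denominator: z^2 + 2/15z - 8/15 = 0.
Quadratic formula: z = [-(2/15) +/- sqrt((2/15)^2 - 4*(-8/15))] / 2
Discriminant = 4/225 + 32/15 = 484/225; sqrt = 22/15.
z = (-2/15 +/- 22/15) / 2 => z = 2/3 or z = -4/5.
|p1| = 4/5, |p2| = 2/3.
For BIBO stability, all poles must lie inside the unit circle (|p| < 1).
System is STABLE since both |p| < 1.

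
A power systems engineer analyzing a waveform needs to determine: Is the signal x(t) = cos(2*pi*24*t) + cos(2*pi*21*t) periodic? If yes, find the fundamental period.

f1 = 24 Hz, f2 = 21 Hz
Period T1 = 1/24, T2 = 1/21
Ratio T1/T2 = 21/24, which is rational.
The signal is periodic with fundamental period T = 1/GCD(24,21) = 1/3 s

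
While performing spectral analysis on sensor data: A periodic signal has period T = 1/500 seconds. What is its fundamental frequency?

The fundamental frequency is the reciprocal of the period.
f = 1/T = 1/(1/500) = 500 Hz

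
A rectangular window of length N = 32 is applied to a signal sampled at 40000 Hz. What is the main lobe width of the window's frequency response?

For a rectangular window of length N,
the main lobe width in frequency is 2*f_s/N.
= 2*40000/32 = 2500 Hz
This determines the minimum frequency separation for resolving two sinusoids.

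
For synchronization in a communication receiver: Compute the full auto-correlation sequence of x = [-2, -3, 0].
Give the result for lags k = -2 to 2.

r_xx[k] = sum_m x[m]*x[m+k], indexed from 0, for k = -2 to 2:
  r_xx[-2] = x[2]*x[0] = 0
  r_xx[-1] = x[1]*x[0] + x[2]*x[1] = 6
  r_xx[0] = x[0]*x[0] + x[1]*x[1] + x[2]*x[2] = 13
  r_xx[1] = x[0]*x[1] + x[1]*x[2] = 6
  r_xx[2] = x[0]*x[2] = 0
r_xx = [0, 6, 13, 6, 0]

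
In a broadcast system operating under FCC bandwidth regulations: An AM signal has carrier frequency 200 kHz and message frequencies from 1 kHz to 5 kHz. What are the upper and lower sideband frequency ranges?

Upper sideband (USB) = fc + [fm_low, fm_high] = 200 + [1, 5] = [201, 205] kHz
Lower sideband (LSB) = fc - [fm_high, fm_low] = 200 - [5, 1] = [195, 199] kHz
Total occupied spectrum: 195 kHz to 205 kHz (plus carrier at 200 kHz)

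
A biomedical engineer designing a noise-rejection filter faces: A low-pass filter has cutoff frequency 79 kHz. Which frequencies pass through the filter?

A low-pass filter passes all frequencies below the cutoff frequency 79 kHz and attenuates higher frequencies.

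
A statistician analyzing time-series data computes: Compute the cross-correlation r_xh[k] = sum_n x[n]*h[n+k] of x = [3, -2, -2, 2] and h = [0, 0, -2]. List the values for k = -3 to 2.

Both sequences indexed from 0 and zero outside their support.
Lags with overlap: k = -3 to 2.
  r_xh[-3] = x[3]*h[0] = 0
  r_xh[-2] = x[2]*h[0] + x[3]*h[1] = 0
  r_xh[-1] = x[1]*h[0] + x[2]*h[1] + x[3]*h[2] = -4
  r_xh[0] = x[0]*h[0] + x[1]*h[1] + x[2]*h[2] = 4
  r_xh[1] = x[0]*h[1] + x[1]*h[2] = 4
  r_xh[2] = x[0]*h[2] = -6
r_xh = [0, 0, -4, 4, 4, -6] (for k = -3, ..., 2)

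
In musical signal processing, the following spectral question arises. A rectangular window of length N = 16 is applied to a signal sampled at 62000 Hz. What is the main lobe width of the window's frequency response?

For a rectangular window of length N,
the main lobe width in frequency is 2*f_s/N.
= 2*62000/16 = 7750 Hz
This determines the minimum frequency separation for resolving two sinusoids.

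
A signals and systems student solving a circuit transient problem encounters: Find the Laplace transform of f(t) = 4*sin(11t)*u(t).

Standard pair: sin(wt)*u(t) <-> w/(s^2+w^2)
With w = 11: L{4*sin(11t)*u(t)} = 44/(s^2+121)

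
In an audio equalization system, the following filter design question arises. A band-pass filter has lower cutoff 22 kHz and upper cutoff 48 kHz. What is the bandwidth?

Bandwidth = f_high - f_low
= 48 kHz - 22 kHz = 26 kHz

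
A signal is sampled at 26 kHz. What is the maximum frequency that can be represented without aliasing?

The maximum frequency that can be represented without aliasing
is the Nyquist frequency: f_max = f_s / 2 = 26 kHz / 2 = 13 kHz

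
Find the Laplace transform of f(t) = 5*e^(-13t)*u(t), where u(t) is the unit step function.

Standard Laplace transform pair:
e^(-at)*u(t) <-> 1/(s+a)
With a = 13: L{5*e^(-13t)*u(t)} = 5/(s+13), ROC: Re(s) > -13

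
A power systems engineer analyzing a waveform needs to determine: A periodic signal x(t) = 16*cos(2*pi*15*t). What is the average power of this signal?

Average power of A*cos(wt) is A^2/2.
P = 16^2 / 2 = 256/2 = 128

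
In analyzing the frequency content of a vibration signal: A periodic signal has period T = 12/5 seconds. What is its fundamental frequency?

The fundamental frequency is the reciprocal of the period.
f = 1/T = 1/(12/5) = 5/12 Hz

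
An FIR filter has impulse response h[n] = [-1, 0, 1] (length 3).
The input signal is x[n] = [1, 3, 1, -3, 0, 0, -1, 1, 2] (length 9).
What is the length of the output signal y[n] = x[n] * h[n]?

For linear convolution, the output length is:
len(y) = len(x) + len(h) - 1 = 9 + 3 - 1 = 11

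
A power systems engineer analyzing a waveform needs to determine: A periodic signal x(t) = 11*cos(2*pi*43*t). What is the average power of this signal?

Average power of A*cos(wt) is A^2/2.
P = 11^2 / 2 = 121/2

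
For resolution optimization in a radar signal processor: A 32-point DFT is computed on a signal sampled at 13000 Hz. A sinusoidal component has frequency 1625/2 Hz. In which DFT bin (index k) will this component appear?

DFT frequency resolution = f_s/N = 13000/32 = 1625/4 Hz
Bin index k = f_signal / resolution = 1625/2 / 1625/4 = 2
The signal frequency 1625/2 Hz falls in DFT bin k = 2.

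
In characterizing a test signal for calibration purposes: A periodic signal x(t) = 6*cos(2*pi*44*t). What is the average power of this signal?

Average power of A*cos(wt) is A^2/2.
P = 6^2 / 2 = 36/2 = 18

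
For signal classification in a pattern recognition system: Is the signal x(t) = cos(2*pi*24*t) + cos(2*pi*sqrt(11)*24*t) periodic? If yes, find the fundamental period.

f1 = 24 Hz, f2 = 24*sqrt(11) Hz
Ratio f2/f1 = sqrt(11), which is irrational.
Since the frequency ratio is irrational, no common period exists.
The signal is not periodic.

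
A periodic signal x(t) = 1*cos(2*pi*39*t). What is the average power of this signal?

Average power of A*cos(wt) is A^2/2.
P = 1^2 / 2 = 1/2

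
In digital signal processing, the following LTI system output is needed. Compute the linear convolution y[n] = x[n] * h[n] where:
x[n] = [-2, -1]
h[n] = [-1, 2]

y[n] = sum_k x[k]*h[n-k]. Output length = len(x) + len(h) - 1 = 2 + 2 - 1 = 3.
y[0] = -2*-1 = 2
y[1] = -1*-1 + -2*2 = -3
y[2] = -1*2 = -2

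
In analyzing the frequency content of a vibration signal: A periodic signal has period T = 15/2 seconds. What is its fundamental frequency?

The fundamental frequency is the reciprocal of the period.
f = 1/T = 1/(15/2) = 2/15 Hz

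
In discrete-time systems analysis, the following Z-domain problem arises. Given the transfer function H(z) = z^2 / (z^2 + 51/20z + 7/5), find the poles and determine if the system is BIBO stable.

Poles are roots of the denominator: z^2 + 51/20z + 7/5 = 0.
Quadratic formula: z = [-(51/20) +/- sqrt((51/20)^2 - 4*(7/5))] / 2
Discriminant = 2601/400 - 28/5 = 361/400; sqrt = 19/20.
z = (-51/20 +/- 19/20) / 2 => z = -4/5 or z = -7/4.
|p1| = 7/4, |p2| = 4/5.
For BIBO stability, all poles must lie inside the unit circle (|p| < 1).
System is UNSTABLE since at least one |p| >= 1.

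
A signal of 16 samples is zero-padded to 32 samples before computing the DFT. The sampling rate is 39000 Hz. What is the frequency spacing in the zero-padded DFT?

Original DFT: N = 16, resolution = f_s/N = 39000/16 = 4875/2 Hz
Zero-padded DFT: N = 32, resolution = f_s/N = 39000/32 = 4875/4 Hz
Zero-padding interpolates the spectrum (finer frequency grid)
but does NOT improve the true spectral resolution (ability to resolve close frequencies).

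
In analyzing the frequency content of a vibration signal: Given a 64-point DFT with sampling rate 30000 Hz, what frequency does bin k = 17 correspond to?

The frequency of DFT bin k is: f_k = k * f_s / N
f_17 = 17 * 30000 / 64 = 31875/4 Hz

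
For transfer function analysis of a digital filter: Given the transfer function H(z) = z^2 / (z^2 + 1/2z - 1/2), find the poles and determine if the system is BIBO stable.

Poles are roots of the denominator: z^2 + 1/2z - 1/2 = 0.
Quadratic formula: z = [-(1/2) +/- sqrt((1/2)^2 - 4*(-1/2))] / 2
Discriminant = 1/4 + 2 = 9/4; sqrt = 3/2.
z = (-1/2 +/- 3/2) / 2 => z = 1/2 or z = -1.
|p1| = 1, |p2| = 1/2.
For BIBO stability, all poles must lie inside the unit circle (|p| < 1).
System is UNSTABLE since at least one |p| >= 1.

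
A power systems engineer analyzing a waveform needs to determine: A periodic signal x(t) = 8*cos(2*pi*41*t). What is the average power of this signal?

Average power of A*cos(wt) is A^2/2.
P = 8^2 / 2 = 64/2 = 32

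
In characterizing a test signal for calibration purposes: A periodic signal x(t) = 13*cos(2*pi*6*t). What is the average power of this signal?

Average power of A*cos(wt) is A^2/2.
P = 13^2 / 2 = 169/2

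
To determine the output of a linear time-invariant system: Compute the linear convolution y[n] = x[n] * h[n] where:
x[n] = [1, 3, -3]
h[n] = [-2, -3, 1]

y[n] = sum_k x[k]*h[n-k]. Output length = len(x) + len(h) - 1 = 3 + 3 - 1 = 5.
y[0] = 1*-2 = -2
y[1] = 3*-2 + 1*-3 = -9
y[2] = -3*-2 + 3*-3 + 1*1 = -2
y[3] = -3*-3 + 3*1 = 12
y[4] = -3*1 = -3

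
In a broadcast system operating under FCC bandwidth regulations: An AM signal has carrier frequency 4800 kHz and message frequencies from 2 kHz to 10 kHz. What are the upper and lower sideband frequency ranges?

Upper sideband (USB) = fc + [fm_low, fm_high] = 4800 + [2, 10] = [4802, 4810] kHz
Lower sideband (LSB) = fc - [fm_high, fm_low] = 4800 - [10, 2] = [4790, 4798] kHz
Total occupied spectrum: 4790 kHz to 4810 kHz (plus carrier at 4800 kHz)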